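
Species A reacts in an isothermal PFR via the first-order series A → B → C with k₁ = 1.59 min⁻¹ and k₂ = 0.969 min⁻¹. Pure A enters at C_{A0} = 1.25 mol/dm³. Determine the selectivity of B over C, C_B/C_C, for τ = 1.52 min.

0.649

For first-order series with pure A initially, C_B(τ) = k₁C_{A0}/(k₂−k₁)·(e^(−k₁τ) − e^(−k₂τ)).
e^(−k₁τ) = e^(−1.59×1.52) = e^(−2.417) = 0.08921; e^(−k₂τ) = e^(−1.473) = 0.2293.
C_B = 1.59×1.25/(0.969−1.59) × (0.08921−0.2293) = (-3.200)×(-0.1401) = 0.4483 mol/dm³.
C_A = C_{A0}e^(−k₁τ) = 0.1115 mol/dm³, so C_C = C_{A0}−C_A−C_B = 0.6902 mol/dm³; C_B/C_C = 0.649.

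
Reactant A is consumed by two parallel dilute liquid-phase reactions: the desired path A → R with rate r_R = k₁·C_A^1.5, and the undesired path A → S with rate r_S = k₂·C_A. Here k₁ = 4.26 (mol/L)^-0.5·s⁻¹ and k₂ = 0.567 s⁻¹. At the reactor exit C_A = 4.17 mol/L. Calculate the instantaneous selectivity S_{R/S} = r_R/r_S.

15.3

S_{R/S} = r_R/r_S = (k₁·C_A^1.5)/(k₂·C_A) = (k₁/k₂)·C_A^0.5.
= (4.26×4.170^1.5) / (0.567×4.170) = 36.28/2.364 = 15.3.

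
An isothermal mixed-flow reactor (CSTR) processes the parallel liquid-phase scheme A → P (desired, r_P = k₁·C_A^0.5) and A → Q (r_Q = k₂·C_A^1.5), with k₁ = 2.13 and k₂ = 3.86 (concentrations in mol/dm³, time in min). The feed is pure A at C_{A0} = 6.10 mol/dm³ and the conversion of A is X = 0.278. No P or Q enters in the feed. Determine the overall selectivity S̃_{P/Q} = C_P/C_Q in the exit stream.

Exit C_A = C_{A0}(1−X) = 6.10×0.722 = 4.404 mol/dm³.
Rates in a CSTR are evaluated at the outlet concentration: r_P = 2.13×4.404^0.5 = 4.470, r_Q = 3.86×4.404^1.5 = 35.68.
Overall selectivity = C_P/C_Q = r_Pτ/(r_Qτ) = r_P/r_Q = 0.125.

0.125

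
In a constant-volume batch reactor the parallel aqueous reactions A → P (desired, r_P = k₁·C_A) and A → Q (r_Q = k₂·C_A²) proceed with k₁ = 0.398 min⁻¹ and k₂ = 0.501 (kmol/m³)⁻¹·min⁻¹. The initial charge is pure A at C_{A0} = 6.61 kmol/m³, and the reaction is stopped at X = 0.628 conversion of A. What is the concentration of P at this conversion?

C_A = C_{A0}(1−X) = 2.459 kmol/m³.
Along a PFR/batch, dC_P/dC_A = −r_P/(r_P+r_Q) = −k₁/(k₁+k₂·C_A).
Integrating from C_{A0} to C_A: C_P = (0.398/0.501)·ln[(0.398+0.501·6.61)/(0.398+0.501·2.46)] = 0.7944·ln(3.710/1.630) = 0.6533 kmol/m³.

0.653 kmol/m³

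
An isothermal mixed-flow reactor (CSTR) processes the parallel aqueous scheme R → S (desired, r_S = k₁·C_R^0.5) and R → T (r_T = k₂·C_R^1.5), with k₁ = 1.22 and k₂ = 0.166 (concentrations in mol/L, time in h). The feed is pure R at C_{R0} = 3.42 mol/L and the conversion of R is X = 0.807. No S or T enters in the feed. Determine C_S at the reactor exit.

Exit C_R = C_{R0}(1−X) = 3.42×0.193 = 0.6601 mol/L.
A CSTR operates uniformly at the exit composition, giving r_S = 0.9912 and r_T = 0.08902 (each k·C_R^n at C_R = 0.6601).
Fraction of consumed R going to S: r_S/(r_S+r_T) = 0.9176.
C_S = 0.9176·C_{R0}·X = 0.9176×3.42×0.807 = 2.53 mol/L.

2.53 mol/L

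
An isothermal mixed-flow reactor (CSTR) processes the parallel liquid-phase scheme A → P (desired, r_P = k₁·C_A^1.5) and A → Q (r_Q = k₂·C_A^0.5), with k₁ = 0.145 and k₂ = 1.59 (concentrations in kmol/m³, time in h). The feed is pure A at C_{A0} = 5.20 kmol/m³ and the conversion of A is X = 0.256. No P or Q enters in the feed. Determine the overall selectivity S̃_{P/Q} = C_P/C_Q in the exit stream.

0.353

Exit C_A = C_{A0}(1−X) = 5.20×0.744 = 3.869 kmol/m³.
A CSTR operates uniformly at the exit composition, giving r_P = 1.103 and r_Q = 3.127 (each k·C_A^n at C_A = 3.869).
Overall selectivity = C_P/C_Q = r_Pτ/(r_Qτ) = r_P/r_Q = 0.353.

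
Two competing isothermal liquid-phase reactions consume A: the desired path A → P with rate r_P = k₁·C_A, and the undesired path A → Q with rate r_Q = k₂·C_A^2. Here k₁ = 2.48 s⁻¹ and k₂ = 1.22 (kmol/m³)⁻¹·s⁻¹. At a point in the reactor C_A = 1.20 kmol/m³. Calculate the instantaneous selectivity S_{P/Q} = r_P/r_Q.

1.69

S_{P/Q} = r_P/r_Q = (k₁·C_A)/(k₂·C_A^2) = (k₁/k₂)·C_A⁻¹.
= (2.48×1.200) / (1.22×1.200^2) = 2.976/1.757 = 1.69.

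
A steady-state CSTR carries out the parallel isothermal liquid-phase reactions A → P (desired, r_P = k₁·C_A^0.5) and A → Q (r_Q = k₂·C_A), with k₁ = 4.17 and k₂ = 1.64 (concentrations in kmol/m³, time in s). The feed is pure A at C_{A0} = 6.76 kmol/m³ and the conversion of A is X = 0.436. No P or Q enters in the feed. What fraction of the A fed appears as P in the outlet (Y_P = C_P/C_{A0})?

Exit C_A = C_{A0}(1−X) = 6.76×0.564 = 3.813 kmol/m³.
In a CSTR the entire volume is at exit conditions, so r_P = 4.17×3.813^0.5 = 8.142 and r_Q = 1.64×3.813 = 6.253.
Fraction of consumed A going to P: r_P/(r_P+r_Q) = 0.5656.
C_P = 0.5656·C_{A0}·X = 0.5656×6.76×0.436 = 1.67 kmol/m³; Y_P = C_P/C_{A0} = 0.247.

0.247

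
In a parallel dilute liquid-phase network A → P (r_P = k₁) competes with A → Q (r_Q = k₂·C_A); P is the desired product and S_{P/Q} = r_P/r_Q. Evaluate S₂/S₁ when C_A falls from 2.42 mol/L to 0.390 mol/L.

6.21

S_{P/Q} = (k₁/k₂)·C_A⁻¹, so S₂/S₁ = (C_{A,2}/C_{A,1})⁻¹.
= 2.42/0.390 = 6.21.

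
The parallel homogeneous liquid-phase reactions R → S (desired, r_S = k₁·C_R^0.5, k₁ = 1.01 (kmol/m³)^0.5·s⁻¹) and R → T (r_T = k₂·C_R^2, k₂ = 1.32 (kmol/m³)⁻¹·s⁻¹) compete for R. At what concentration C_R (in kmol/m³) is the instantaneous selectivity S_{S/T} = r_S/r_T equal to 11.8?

0.161 kmol/m³

S_{S/T} = (k₁/k₂)·C_R^-1.5 ⇒ C_R = (S·k₂/k₁)^(1/(-1.5)).
= (11.8×1.32/1.01)^(-0.6667) = (15.42)^(-0.6667) = 0.161 kmol/m³.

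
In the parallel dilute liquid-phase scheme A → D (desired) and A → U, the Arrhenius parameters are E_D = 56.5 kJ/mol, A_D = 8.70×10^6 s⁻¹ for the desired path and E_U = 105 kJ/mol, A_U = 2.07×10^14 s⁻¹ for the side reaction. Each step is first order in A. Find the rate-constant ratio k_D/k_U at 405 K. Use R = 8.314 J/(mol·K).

With equal orders, S_{D/U} = k_D/k_U = (A_D/A_U)·exp[(E_U−E_D)/(RT)].
(E_U−E_D)/(RT) = (105−56.5)×10³/(8.314×405) = 48500/3367 = 14.40.
k_D/k_U = (8.70×10^6/2.07×10^14)·exp(14.40) = 4.203×10^-8 × 1.801×10^6 = 0.0757.

0.0757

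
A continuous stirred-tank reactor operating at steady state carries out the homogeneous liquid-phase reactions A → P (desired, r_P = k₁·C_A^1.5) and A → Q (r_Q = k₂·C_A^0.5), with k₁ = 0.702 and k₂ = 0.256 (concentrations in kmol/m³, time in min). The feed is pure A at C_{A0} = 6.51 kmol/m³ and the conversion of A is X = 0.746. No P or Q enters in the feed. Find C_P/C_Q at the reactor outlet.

Exit C_A = C_{A0}(1−X) = 6.51×0.254 = 1.654 kmol/m³.
In a CSTR the entire volume is at exit conditions, so r_P = 0.702×1.654^1.5 = 1.493 and r_Q = 0.256×1.654^0.5 = 0.3292.
Overall selectivity = C_P/C_Q = r_Pτ/(r_Qτ) = r_P/r_Q = 4.53.

4.53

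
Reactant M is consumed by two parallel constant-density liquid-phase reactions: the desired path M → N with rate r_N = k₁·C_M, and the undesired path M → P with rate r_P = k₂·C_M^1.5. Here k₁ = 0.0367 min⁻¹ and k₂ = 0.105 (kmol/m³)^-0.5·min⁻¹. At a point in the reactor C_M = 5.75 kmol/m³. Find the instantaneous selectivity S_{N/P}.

S_{N/P} = r_N/r_P = (k₁·C_M)/(k₂·C_M^1.5) = (k₁/k₂)·C_M^-0.5.
= (0.0367×5.750) / (0.105×5.750^1.5) = 0.2110/1.448 = 0.146.

0.146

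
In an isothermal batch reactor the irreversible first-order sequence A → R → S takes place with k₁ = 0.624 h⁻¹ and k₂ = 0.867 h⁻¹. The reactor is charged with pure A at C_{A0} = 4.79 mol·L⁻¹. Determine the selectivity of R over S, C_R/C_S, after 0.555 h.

The intermediate concentration in a first-order A→B→C sequence is C_R = k₁C_{A0}(e^(−k₁t) − e^(−k₂t))/(k₂−k₁).
e^(−k₁t) = e^(−0.624×0.555) = e^(−0.3463) = 0.7073; e^(−k₂t) = e^(−0.4812) = 0.6181.
C_R = 0.624×4.79/(0.867−0.624) × (0.7073−0.6181) = 12.30×0.08924 = 1.098 mol·L⁻¹.
C_A = C_{A0}e^(−k₁t) = 3.388 mol·L⁻¹, so C_S = C_{A0}−C_A−C_R = 0.3045 mol·L⁻¹; C_R/C_S = 3.60.

3.60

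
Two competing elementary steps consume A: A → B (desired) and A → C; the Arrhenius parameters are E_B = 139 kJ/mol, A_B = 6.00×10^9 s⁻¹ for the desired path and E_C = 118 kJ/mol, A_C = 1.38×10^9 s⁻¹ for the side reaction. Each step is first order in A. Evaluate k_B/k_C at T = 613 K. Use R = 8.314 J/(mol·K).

k_B/k_C = (A_B/A_C)·exp[−(E_B−E_C)/(RT)] = (A_B/A_C)·exp[(E_C−E_B)/(RT)].
(E_C−E_B)/(RT) = (118−139)×10³/(8.314×613) = -21000/5096 = -4.120.
k_B/k_C = (6.00×10^9/1.38×10^9)·exp(-4.120) = 4.348 × 0.01624 = 0.0706.
Since E_B > E_C, raising the temperature improves selectivity toward B.

0.0706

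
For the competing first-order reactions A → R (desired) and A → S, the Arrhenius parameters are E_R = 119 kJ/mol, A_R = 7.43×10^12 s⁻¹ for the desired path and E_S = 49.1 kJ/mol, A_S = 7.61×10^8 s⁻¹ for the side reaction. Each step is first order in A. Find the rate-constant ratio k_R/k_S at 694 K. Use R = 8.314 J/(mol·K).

With equal orders, S_{R/S} = k_R/k_S = (A_R/A_S)·exp[(E_S−E_R)/(RT)].
(E_S−E_R)/(RT) = (49.1−119)×10³/(8.314×694) = -69900/5770 = -12.11.
k_R/k_S = (7.43×10^12/7.61×10^8)·exp(-12.11) = 9763 × 5.479×10^-6 = 0.0535.

0.0535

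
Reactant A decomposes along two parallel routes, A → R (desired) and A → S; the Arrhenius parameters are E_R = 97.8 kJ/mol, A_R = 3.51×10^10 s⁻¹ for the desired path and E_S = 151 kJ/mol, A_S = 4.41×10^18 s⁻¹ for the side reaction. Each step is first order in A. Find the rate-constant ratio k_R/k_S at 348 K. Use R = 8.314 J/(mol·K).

0.770

k_R/k_S = (A_R/A_S)·exp[−(E_R−E_S)/(RT)] = (A_R/A_S)·exp[(E_S−E_R)/(RT)].
(E_S−E_R)/(RT) = (151−97.8)×10³/(8.314×348) = 53200/2893 = 18.39.
k_R/k_S = (3.51×10^10/4.41×10^18)·exp(18.39) = 7.959×10^-9 × 9.674×10^7 = 0.770.
Since E_R < E_S, lowering the temperature improves selectivity toward R.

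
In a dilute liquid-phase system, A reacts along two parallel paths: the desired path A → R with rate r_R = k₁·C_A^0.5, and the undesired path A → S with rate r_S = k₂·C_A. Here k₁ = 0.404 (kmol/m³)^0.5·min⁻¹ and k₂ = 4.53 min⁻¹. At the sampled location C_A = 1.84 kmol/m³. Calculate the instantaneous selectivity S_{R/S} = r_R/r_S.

S_{R/S} = r_R/r_S = (k₁·C_A^0.5)/(k₂·C_A) = (k₁/k₂)·C_A^-0.5.
= (0.404×1.840^0.5) / (4.53×1.840) = 0.5480/8.335 = 0.0657.

0.0657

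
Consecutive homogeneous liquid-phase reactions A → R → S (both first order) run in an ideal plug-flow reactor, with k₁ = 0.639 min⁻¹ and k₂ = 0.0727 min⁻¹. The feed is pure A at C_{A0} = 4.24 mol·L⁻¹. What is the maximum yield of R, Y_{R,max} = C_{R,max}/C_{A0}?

0.757

Evaluating C_R at τ_opt = ln(k₂/k₁)/(k₂−k₁) gives C_{R,max}/C_{A0} = (k₁/k₂)^[k₂/(k₂−k₁)].
= (0.639/0.0727)^(0.0727/(0.0727−0.639)) = (8.790)^(-0.1284) = 0.7565.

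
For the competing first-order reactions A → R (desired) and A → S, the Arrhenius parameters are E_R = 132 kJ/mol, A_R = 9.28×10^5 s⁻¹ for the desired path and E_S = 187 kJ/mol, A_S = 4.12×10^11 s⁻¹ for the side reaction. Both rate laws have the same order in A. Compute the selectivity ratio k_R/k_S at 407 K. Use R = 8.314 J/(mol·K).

Since both paths have the same order in A, the concentration cancels and S_{R/S} = k_R/k_S = (A_R/A_S)·exp[(E_S−E_R)/(RT)].
(E_S−E_R)/(RT) = (187−132)×10³/(8.314×407) = 55000/3384 = 16.25.
k_R/k_S = (9.28×10^5/4.12×10^11)·exp(16.25) = 2.252×10^-6 × 1.145×10^7 = 25.8.
Since E_R < E_S, lowering the temperature improves selectivity toward R.

25.8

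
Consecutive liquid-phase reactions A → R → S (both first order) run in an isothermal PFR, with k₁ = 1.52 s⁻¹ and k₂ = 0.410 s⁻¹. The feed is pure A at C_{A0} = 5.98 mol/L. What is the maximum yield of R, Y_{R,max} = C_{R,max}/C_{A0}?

Evaluating C_R at τ_opt = ln(k₂/k₁)/(k₂−k₁) gives C_{R,max}/C_{A0} = (k₁/k₂)^[k₂/(k₂−k₁)].
= (1.52/0.410)^(0.410/(0.410−1.52)) = (3.707)^(-0.3694) = 0.6163.

0.616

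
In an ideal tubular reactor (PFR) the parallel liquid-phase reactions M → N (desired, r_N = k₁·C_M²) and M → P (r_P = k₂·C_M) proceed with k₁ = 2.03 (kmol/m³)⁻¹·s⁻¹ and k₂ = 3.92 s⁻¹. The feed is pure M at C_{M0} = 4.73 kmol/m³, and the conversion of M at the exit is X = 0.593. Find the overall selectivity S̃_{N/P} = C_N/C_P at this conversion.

1.66

C_M = C_{M0}(1−X) = 1.925 kmol/m³.
Along a PFR/batch, dC_P/dC_M = −r_P/(r_N+r_P) = −k₂/(k₂+k₁·C_M).
Integrating from C_{M0} to C_M: C_P = (3.92/2.03)·ln[(3.92+2.03·4.73)/(3.92+2.03·1.93)] = 1.931·ln(13.52/7.828) = 1.056 kmol/m³.
Then C_N = (C_{M0}−C_M) − C_P = 2.805 − 1.056 = 1.749 kmol/m³.
S̃_{N/P} = C_N/C_P = 1.749/1.056 = 1.66.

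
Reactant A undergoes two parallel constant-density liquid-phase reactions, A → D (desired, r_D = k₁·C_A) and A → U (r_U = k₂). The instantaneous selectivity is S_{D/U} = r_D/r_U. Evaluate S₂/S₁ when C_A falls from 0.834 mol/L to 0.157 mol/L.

S_{D/U} = (k₁/k₂)·C_A, so S₂/S₁ = (C_{A,2}/C_{A,1}).
= 0.157/0.834 = 0.188.

0.188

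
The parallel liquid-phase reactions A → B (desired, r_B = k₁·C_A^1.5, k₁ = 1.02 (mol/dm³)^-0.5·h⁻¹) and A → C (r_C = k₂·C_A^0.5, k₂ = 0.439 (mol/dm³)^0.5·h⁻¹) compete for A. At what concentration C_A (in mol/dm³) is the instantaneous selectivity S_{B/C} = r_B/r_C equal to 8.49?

3.65 mol/dm³

S_{B/C} = (k₁/k₂)·C_A ⇒ C_A = S·k₂/k₁.
= 8.49×0.439/1.02 = 3.65 mol/dm³.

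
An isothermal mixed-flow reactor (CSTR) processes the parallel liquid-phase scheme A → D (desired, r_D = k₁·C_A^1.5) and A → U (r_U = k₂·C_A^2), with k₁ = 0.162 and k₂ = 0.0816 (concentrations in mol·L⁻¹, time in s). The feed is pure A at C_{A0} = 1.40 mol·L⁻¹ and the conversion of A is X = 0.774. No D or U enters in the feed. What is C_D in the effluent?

0.844 mol·L⁻¹

Exit C_A = C_{A0}(1−X) = 1.40×0.226 = 0.3164 mol·L⁻¹.
In a CSTR the entire volume is at exit conditions, so r_D = 0.162×0.3164^1.5 = 0.02883 and r_U = 0.0816×0.3164^2 = 0.008169.
Fraction of consumed A going to D: r_D/(r_D+r_U) = 0.7792.
C_D = 0.7792·C_{A0}·X = 0.7792×1.40×0.774 = 0.844 mol·L⁻¹.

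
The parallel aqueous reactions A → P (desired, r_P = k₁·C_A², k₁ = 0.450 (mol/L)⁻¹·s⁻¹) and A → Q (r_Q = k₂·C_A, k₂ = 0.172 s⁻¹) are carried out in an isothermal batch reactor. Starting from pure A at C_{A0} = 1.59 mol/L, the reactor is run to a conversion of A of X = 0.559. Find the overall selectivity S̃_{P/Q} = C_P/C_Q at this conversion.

2.88

C_A = C_{A0}(1−X) = 0.7012 mol/L.
Along a PFR/batch, dC_Q/dC_A = −r_Q/(r_P+r_Q) = −k₂/(k₂+k₁·C_A).
Integrating from C_{A0} to C_A: C_Q = (0.172/0.450)·ln[(0.172+0.450·1.59)/(0.172+0.450·0.701)] = 0.3822·ln(0.8875/0.4875) = 0.2290 mol/L.
Then C_P = (C_{A0}−C_A) − C_Q = 0.8888 − 0.2290 = 0.6598 mol/L.
S̃_{P/Q} = C_P/C_Q = 0.6598/0.2290 = 2.88.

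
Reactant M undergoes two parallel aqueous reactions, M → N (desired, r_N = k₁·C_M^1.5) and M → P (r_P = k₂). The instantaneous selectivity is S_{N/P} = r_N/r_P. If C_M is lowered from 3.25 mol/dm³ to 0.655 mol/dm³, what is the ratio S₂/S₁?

S_{N/P} = (k₁/k₂)·C_M^1.5, so S₂/S₁ = (C_{M,2}/C_{M,1})^1.5.
= (0.655/3.25)^1.5 = (0.2015)^1.5 = 0.0905.
Selectivity toward N falls as C_M falls — high-concentration operation is favoured.

0.0905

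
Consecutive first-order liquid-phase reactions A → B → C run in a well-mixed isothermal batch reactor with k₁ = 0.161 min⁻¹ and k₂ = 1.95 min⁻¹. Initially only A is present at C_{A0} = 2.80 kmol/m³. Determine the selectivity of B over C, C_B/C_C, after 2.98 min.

The intermediate concentration in a first-order A→B→C sequence is C_B = k₁C_{A0}(e^(−k₁t) − e^(−k₂t))/(k₂−k₁).
e^(−k₁t) = e^(−0.161×2.98) = e^(−0.4798) = 0.6189; e^(−k₂t) = e^(−5.811) = 0.002994.
C_B = 0.161×2.80/(1.95−0.161) × (0.6189−0.002994) = 0.2520×0.6159 = 0.1552 kmol/m³.
C_A = C_{A0}e^(−k₁t) = 1.733 kmol/m³, so C_C = C_{A0}−C_A−C_B = 0.9118 kmol/m³; C_B/C_C = 0.170.

0.170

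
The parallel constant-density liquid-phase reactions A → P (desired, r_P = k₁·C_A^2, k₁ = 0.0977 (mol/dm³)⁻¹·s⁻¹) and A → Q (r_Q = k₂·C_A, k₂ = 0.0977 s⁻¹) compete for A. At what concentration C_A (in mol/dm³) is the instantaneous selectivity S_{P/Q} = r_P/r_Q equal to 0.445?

S_{P/Q} = (k₁/k₂)·C_A ⇒ C_A = S·k₂/k₁.
= 0.445×0.0977/0.0977 = 0.445 mol/dm³.

0.445 mol/dm³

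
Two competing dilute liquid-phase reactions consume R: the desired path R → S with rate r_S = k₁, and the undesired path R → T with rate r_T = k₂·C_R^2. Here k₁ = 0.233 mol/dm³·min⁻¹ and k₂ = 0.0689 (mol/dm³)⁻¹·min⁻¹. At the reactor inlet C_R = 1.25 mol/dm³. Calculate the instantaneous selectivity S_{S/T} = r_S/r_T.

2.16

S_{S/T} = r_S/r_T = (k₁)/(k₂·C_R^2) = (k₁/k₂)·C_R^-2.
= (0.233) / (0.0689×1.250^2) = 0.2330/0.1077 = 2.16.
The undesired path is higher order in R, so low C_R (CSTR or dilute feed) favours S.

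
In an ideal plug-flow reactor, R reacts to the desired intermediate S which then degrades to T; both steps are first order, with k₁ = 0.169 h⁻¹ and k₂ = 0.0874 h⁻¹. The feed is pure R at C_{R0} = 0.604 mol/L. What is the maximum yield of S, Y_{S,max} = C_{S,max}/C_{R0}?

For a first-order series the maximum intermediate yield is C_{S,max}/C_{R0} = (k₁/k₂)^[k₂/(k₂−k₁)].
= (0.169/0.0874)^(0.0874/(0.0874−0.169)) = (1.934)^(-1.071) = 0.4935.

0.493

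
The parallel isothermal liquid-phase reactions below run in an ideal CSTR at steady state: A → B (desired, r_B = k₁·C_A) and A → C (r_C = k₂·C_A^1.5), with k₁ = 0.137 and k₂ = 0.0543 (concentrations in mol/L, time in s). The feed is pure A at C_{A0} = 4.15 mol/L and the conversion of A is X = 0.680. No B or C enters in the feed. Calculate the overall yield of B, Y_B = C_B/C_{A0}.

Exit C_A = C_{A0}(1−X) = 4.15×0.320 = 1.328 mol/L.
A CSTR operates uniformly at the exit composition, giving r_B = 0.1819 and r_C = 0.08310 (each k·C_A^n at C_A = 1.328).
Fraction of consumed A going to B: r_B/(r_B+r_C) = 0.6865.
C_B = 0.6865·C_{A0}·X = 0.6865×4.15×0.680 = 1.94 mol/L; Y_B = C_B/C_{A0} = 0.467.

0.467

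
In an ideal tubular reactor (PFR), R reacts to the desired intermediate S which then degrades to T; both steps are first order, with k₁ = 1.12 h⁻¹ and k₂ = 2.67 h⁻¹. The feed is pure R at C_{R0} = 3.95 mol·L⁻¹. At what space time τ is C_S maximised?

0.560 h

For first-order series the maximum of C_S occurs at τ_opt = ln(k₂/k₁)/(k₂−k₁).
= ln(2.67/1.12)/(2.67−1.12) = ln(2.384)/1.550 = 0.8687/1.550 = 0.560 h.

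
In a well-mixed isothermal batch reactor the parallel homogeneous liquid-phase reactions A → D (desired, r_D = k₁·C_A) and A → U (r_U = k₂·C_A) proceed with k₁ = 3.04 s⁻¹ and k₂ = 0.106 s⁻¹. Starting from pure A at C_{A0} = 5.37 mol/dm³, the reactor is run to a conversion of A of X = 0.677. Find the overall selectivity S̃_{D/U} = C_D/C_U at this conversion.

28.7

C_A = C_{A0}(1−X) = 1.735 mol/dm³.
Both paths are first order in A, so the instantaneous fraction to D is constant: dC_D/d(−C_A) = k₁/(k₁+k₂) = 0.9663.
C_D = 0.9663·(C_{A0}−C_A) = 0.9663×3.635 = 3.51 mol/dm³.
C_U = (C_{A0}−C_A)−C_D = 0.1225 mol/dm³; S̃_{D/U} = 3.513/0.1225 = 28.7.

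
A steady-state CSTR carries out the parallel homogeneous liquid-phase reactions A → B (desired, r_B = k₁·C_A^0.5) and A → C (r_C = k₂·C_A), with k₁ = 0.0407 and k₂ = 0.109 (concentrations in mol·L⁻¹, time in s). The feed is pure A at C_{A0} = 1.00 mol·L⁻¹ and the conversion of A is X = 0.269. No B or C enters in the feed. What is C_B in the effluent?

Exit C_A = C_{A0}(1−X) = 1.00×0.731 = 0.7310 mol·L⁻¹.
A CSTR operates uniformly at the exit composition, giving r_B = 0.03480 and r_C = 0.07968 (each k·C_A^n at C_A = 0.7310).
Fraction of consumed A going to B: r_B/(r_B+r_C) = 0.3040.
C_B = 0.3040·C_{A0}·X = 0.3040×1.00×0.269 = 0.0818 mol·L⁻¹.

0.0818 mol·L⁻¹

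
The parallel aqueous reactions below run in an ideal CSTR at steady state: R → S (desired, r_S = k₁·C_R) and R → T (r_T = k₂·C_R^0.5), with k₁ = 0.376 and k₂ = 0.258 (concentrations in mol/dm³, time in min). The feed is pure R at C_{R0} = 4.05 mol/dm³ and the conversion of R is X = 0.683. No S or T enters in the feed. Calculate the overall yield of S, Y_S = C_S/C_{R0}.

0.425

Exit C_R = C_{R0}(1−X) = 4.05×0.317 = 1.284 mol/dm³.
Rates in a CSTR are evaluated at the outlet concentration: r_S = 0.376×1.284 = 0.4827, r_T = 0.258×1.284^0.5 = 0.2923.
Fraction of consumed R going to S: r_S/(r_S+r_T) = 0.6228.
C_S = 0.6228·C_{R0}·X = 0.6228×4.05×0.683 = 1.72 mol/dm³; Y_S = C_S/C_{R0} = 0.425.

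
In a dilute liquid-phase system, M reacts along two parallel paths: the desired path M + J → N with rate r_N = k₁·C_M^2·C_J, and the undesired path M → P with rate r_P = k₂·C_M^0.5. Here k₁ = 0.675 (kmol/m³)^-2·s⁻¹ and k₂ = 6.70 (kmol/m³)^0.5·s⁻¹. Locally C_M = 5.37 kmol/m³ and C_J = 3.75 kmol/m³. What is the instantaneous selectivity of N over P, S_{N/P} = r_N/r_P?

4.70

S_{N/P} = r_N/r_P = (k₁·C_M^2·C_J)/(k₂·C_M^0.5) = (k₁/k₂)·C_M^1.5·C_J.
= (0.675×5.370^2×3.750) / (6.70×5.370^0.5) = 72.99/15.53 = 4.70.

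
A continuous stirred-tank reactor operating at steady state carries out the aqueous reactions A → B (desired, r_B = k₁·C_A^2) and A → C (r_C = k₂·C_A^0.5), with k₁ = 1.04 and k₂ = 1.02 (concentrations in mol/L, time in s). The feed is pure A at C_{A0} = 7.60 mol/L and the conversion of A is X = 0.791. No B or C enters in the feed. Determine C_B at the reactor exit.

Exit C_A = C_{A0}(1−X) = 7.60×0.209 = 1.588 mol/L.
Rates in a CSTR are evaluated at the outlet concentration: r_B = 1.04×1.588^2 = 2.624, r_C = 1.02×1.588^0.5 = 1.286.
Fraction of consumed A going to B: r_B/(r_B+r_C) = 0.6712.
C_B = 0.6712·C_{A0}·X = 0.6712×7.60×0.791 = 4.03 mol/L.

4.03 mol/L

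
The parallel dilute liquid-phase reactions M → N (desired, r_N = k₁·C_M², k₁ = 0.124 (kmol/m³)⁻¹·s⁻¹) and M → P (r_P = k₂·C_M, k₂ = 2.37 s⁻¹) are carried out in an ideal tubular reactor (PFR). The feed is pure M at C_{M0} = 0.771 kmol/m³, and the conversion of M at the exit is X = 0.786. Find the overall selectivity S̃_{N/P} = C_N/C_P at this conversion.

C_M = C_{M0}(1−X) = 0.1650 kmol/m³.
Along a PFR/batch, dC_P/dC_M = −r_P/(r_N+r_P) = −k₂/(k₂+k₁·C_M).
Integrating from C_{M0} to C_M: C_P = (2.37/0.124)·ln[(2.37+0.124·0.771)/(2.37+0.124·0.165)] = 19.11·ln(2.466/2.390) = 0.5916 kmol/m³.
Then C_N = (C_{M0}−C_M) − C_P = 0.6060 − 0.5916 = 0.01444 kmol/m³.
S̃_{N/P} = C_N/C_P = 0.01444/0.5916 = 0.0244.

0.0244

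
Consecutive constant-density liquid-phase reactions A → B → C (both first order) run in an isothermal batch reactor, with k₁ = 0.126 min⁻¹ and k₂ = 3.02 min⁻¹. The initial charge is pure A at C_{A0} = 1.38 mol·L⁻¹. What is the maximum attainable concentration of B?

At the optimum, C_{B,max}/C_{A0} = (k₁/k₂)^[k₂/(k₂−k₁)].
= (0.126/3.02)^(3.02/(3.02−0.126)) = (0.04172)^(1.044) = 0.03633.
C_{B,max} = 0.03633×1.38 = 0.0501 mol·L⁻¹.

0.0501 mol·L⁻¹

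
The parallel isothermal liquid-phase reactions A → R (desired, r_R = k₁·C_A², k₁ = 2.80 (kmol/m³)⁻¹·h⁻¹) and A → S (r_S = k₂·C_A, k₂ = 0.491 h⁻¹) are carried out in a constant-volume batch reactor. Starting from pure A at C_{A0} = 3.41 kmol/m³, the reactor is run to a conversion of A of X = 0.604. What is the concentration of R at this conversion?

1.91 kmol/m³

C_A = C_{A0}(1−X) = 1.350 kmol/m³.
Along a PFR/batch, dC_S/dC_A = −r_S/(r_R+r_S) = −k₂/(k₂+k₁·C_A).
Integrating from C_{A0} to C_A: C_S = (0.491/2.80)·ln[(0.491+2.80·3.41)/(0.491+2.80·1.35)] = 0.1754·ln(10.04/4.272) = 0.1498 kmol/m³.
Then C_R = (C_{A0}−C_A) − C_S = 2.060 − 0.1498 = 1.910 kmol/m³.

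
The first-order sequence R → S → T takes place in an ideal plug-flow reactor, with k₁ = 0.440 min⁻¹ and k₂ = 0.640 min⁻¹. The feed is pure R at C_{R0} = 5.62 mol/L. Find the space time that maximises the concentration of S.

1.87 min

For first-order series the maximum of C_S occurs at τ_opt = ln(k₂/k₁)/(k₂−k₁).
= ln(0.640/0.440)/(0.640−0.440) = ln(1.455)/0.2000 = 0.3747/0.2000 = 1.87 min.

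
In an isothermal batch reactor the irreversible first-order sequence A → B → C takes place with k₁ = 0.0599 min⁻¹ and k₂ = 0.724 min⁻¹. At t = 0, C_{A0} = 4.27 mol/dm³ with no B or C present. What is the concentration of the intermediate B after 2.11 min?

0.256 mol/dm³

Solving the coupled first-order balances gives C_B(t) = [k₁/(k₂−k₁)]·C_{A0}·(e^(−k₁t) − e^(−k₂t)).
e^(−k₁t) = e^(−0.0599×2.11) = e^(−0.1264) = 0.8813; e^(−k₂t) = e^(−1.528) = 0.2170.
C_B = 0.0599×4.27/(0.724−0.0599) × (0.8813−0.2170) = 0.3851×0.6642 = 0.2558 mol/dm³.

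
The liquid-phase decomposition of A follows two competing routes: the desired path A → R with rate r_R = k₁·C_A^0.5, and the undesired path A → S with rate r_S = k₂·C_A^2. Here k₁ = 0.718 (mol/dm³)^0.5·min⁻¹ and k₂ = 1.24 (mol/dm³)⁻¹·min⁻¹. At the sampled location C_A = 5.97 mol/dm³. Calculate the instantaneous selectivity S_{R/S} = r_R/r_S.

0.0397

S_{R/S} = r_R/r_S = (k₁·C_A^0.5)/(k₂·C_A^2) = (k₁/k₂)·C_A^-1.5.
= (0.718×5.970^0.5) / (1.24×5.970^2) = 1.754/44.19 = 0.0397.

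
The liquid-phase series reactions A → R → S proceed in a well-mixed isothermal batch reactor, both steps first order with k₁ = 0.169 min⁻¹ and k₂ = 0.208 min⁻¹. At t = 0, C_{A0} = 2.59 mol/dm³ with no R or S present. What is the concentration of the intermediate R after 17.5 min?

0.288 mol/dm³

For first-order series with pure A initially, C_R(t) = k₁C_{A0}/(k₂−k₁)·(e^(−k₁t) − e^(−k₂t)).
e^(−k₁t) = e^(−0.169×17.5) = e^(−2.958) = 0.05195; e^(−k₂t) = e^(−3.640) = 0.02625.
C_R = 0.169×2.59/(0.208−0.169) × (0.05195−0.02625) = 11.22×0.02570 = 0.2884 mol/dm³.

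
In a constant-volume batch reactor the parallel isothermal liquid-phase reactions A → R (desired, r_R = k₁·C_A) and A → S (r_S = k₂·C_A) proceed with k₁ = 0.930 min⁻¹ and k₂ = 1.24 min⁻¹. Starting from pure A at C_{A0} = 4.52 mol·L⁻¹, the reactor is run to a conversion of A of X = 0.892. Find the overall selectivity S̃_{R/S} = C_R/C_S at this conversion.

C_A = C_{A0}(1−X) = 0.4882 mol·L⁻¹.
Both paths are first order in A, so the instantaneous fraction to R is constant: dC_R/d(−C_A) = k₁/(k₁+k₂) = 0.4286.
C_R = 0.4286·(C_{A0}−C_A) = 0.4286×4.032 = 1.73 mol·L⁻¹.
C_S = (C_{A0}−C_A)−C_R = 2.304 mol·L⁻¹; S̃_{R/S} = 1.728/2.304 = 0.750.

0.750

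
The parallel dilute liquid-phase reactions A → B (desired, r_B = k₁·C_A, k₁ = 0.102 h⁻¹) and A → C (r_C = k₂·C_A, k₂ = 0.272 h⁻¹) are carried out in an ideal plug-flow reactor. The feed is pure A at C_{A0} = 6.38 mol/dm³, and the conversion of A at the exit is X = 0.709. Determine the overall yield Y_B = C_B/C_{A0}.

0.193

C_A = C_{A0}(1−X) = 1.857 mol/dm³.
Both paths are first order in A, so the instantaneous fraction to B is constant: dC_B/d(−C_A) = k₁/(k₁+k₂) = 0.2727.
C_B = 0.2727·(C_{A0}−C_A) = 0.2727×4.523 = 1.23 mol/dm³.
Y_B = C_B/C_{A0} = 1.234/6.38 = 0.193.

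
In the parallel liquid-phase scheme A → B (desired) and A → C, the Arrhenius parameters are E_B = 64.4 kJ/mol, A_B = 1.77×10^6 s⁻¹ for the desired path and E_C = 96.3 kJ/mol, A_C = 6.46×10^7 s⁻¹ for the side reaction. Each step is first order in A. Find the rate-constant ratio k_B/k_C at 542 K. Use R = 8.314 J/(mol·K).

k_B/k_C = (A_B/A_C)·exp[−(E_B−E_C)/(RT)] = (A_B/A_C)·exp[(E_C−E_B)/(RT)].
(E_C−E_B)/(RT) = (96.3−64.4)×10³/(8.314×542) = 31900/4506 = 7.079.
k_B/k_C = (1.77×10^6/6.46×10^7)·exp(7.079) = 0.02740 × 1187 = 32.5.

32.5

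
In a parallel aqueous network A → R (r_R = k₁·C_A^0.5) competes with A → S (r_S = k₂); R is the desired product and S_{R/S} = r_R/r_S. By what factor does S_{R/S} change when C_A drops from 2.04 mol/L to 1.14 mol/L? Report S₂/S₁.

0.748

S_{R/S} = (k₁/k₂)·C_A^0.5, so S₂/S₁ = (C_{A,2}/C_{A,1})^0.5.
= (1.14/2.04)^0.5 = (0.5588)^0.5 = 0.748.
Selectivity toward R falls as C_A falls — high-concentration operation is favoured.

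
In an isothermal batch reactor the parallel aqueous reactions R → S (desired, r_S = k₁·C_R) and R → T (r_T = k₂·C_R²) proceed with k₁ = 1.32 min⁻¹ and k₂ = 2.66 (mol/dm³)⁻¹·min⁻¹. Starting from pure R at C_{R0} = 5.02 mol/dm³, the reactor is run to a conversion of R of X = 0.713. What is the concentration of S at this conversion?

C_R = C_{R0}(1−X) = 1.441 mol/dm³.
Along a PFR/batch, dC_S/dC_R = −r_S/(r_S+r_T) = −k₁/(k₁+k₂·C_R).
Integrating from C_{R0} to C_R: C_S = (1.32/2.66)·ln[(1.32+2.66·5.02)/(1.32+2.66·1.44)] = 0.4962·ln(14.67/5.152) = 0.5193 mol/dm³.

0.519 mol/dm³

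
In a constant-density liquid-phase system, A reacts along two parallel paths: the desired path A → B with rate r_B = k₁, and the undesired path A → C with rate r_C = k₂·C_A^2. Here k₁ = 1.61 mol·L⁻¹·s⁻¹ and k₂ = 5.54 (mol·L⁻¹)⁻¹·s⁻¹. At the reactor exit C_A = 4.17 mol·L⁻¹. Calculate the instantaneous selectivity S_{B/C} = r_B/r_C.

0.0167

S_{B/C} = r_B/r_C = (k₁)/(k₂·C_A^2) = (k₁/k₂)·C_A^-2.
= (1.61) / (5.54×4.170^2) = 1.610/96.33 = 0.0167.
The undesired path is higher order in A, so low C_A (CSTR or dilute feed) favours B.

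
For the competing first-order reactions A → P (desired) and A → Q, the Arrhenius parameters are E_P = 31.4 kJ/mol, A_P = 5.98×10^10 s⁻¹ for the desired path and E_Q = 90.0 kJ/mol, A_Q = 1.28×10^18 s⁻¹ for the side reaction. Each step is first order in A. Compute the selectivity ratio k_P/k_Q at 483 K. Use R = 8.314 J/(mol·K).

Since both paths have the same order in A, the concentration cancels and S_{P/Q} = k_P/k_Q = (A_P/A_Q)·exp[(E_Q−E_P)/(RT)].
(E_Q−E_P)/(RT) = (90.0−31.4)×10³/(8.314×483) = 58600/4016 = 14.59.
k_P/k_Q = (5.98×10^10/1.28×10^18)·exp(14.59) = 4.672×10^-8 × 2.176×10^6 = 0.102.
Since E_P < E_Q, lowering the temperature improves selectivity toward P.

0.102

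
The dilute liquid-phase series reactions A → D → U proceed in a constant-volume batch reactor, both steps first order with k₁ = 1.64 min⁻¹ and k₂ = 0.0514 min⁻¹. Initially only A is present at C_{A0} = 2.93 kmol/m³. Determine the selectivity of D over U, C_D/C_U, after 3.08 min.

7.35

The intermediate concentration in a first-order A→B→C sequence is C_D = k₁C_{A0}(e^(−k₁t) − e^(−k₂t))/(k₂−k₁).
e^(−k₁t) = e^(−1.64×3.08) = e^(−5.051) = 0.006402; e^(−k₂t) = e^(−0.1583) = 0.8536.
C_D = 1.64×2.93/(0.0514−1.64) × (0.006402−0.8536) = (-3.025)×(-0.8472) = 2.563 kmol/m³.
C_A = C_{A0}e^(−k₁t) = 0.01876 kmol/m³, so C_U = C_{A0}−C_A−C_D = 0.3487 kmol/m³; C_D/C_U = 7.35.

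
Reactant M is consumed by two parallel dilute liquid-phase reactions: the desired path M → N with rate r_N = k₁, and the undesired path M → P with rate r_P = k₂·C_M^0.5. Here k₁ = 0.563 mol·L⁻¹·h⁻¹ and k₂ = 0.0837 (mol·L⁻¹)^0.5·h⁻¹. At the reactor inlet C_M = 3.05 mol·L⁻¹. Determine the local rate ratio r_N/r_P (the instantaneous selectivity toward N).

S_{N/P} = r_N/r_P = (k₁)/(k₂·C_M^0.5) = (k₁/k₂)·C_M^-0.5.
= (0.563) / (0.0837×3.050^0.5) = 0.5630/0.1462 = 3.85.

3.85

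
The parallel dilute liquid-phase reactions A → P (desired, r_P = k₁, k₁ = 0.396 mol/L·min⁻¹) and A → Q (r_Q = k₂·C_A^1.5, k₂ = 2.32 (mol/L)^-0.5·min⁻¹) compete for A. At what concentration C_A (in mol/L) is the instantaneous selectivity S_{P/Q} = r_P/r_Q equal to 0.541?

0.463 mol/L

S_{P/Q} = (k₁/k₂)·C_A^-1.5 ⇒ C_A = (S·k₂/k₁)^(1/(-1.5)).
= (0.541×2.32/0.396)^(-0.6667) = (3.169)^(-0.6667) = 0.463 mol/L.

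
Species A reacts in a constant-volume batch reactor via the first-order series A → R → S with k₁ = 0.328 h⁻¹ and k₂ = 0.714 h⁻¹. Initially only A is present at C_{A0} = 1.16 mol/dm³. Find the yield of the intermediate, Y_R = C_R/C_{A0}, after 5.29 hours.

0.130

Solving the coupled first-order balances gives C_R(t) = [k₁/(k₂−k₁)]·C_{A0}·(e^(−k₁t) − e^(−k₂t)).
e^(−k₁t) = e^(−0.328×5.29) = e^(−1.735) = 0.1764; e^(−k₂t) = e^(−3.777) = 0.02289.
C_R = 0.328×1.16/(0.714−0.328) × (0.1764−0.02289) = 0.9857×0.1535 = 0.1513 mol/dm³.
Y_R = C_R/C_{A0} = 0.1513/1.16 = 0.130.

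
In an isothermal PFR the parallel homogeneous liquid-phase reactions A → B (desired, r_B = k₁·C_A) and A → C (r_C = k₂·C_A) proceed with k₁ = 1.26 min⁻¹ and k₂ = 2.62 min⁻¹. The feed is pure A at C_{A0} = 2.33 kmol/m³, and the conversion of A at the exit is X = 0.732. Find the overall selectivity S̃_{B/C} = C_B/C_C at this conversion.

C_A = C_{A0}(1−X) = 0.6244 kmol/m³.
Both paths are first order in A, so the instantaneous fraction to B is constant: dC_B/d(−C_A) = k₁/(k₁+k₂) = 0.3247.
C_B = 0.3247·(C_{A0}−C_A) = 0.3247×1.706 = 0.554 kmol/m³.
C_C = (C_{A0}−C_A)−C_B = 1.152 kmol/m³; S̃_{B/C} = 0.5539/1.152 = 0.481.

0.481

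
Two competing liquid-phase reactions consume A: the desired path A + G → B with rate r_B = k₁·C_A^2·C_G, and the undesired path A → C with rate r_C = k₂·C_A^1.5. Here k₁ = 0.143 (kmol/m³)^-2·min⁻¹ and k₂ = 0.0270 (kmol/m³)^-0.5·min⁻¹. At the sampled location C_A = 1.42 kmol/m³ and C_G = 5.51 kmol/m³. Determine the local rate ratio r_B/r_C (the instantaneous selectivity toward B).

S_{B/C} = r_B/r_C = (k₁·C_A^2·C_G)/(k₂·C_A^1.5) = (k₁/k₂)·C_A^0.5·C_G.
= (0.143×1.420^2×5.510) / (0.0270×1.420^1.5) = 1.589/0.04569 = 34.8.
Since the desired path is higher order in A, keeping C_A high (PFR or concentrated feed) favours B.

34.8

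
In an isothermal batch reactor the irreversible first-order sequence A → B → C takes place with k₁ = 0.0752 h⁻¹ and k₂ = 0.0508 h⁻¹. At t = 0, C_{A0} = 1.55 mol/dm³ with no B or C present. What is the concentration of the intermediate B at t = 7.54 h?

0.547 mol/dm³

The intermediate concentration in a first-order A→B→C sequence is C_B = k₁C_{A0}(e^(−k₁t) − e^(−k₂t))/(k₂−k₁).
e^(−k₁t) = e^(−0.0752×7.54) = e^(−0.5670) = 0.5672; e^(−k₂t) = e^(−0.3830) = 0.6818.
C_B = 0.0752×1.55/(0.0508−0.0752) × (0.5672−0.6818) = (-4.777)×(-0.1146) = 0.5473 mol/dm³.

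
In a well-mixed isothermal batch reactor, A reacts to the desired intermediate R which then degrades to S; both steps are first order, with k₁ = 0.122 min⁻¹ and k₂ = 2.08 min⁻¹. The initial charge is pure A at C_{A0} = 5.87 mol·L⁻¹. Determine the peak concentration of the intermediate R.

0.289 mol·L⁻¹

Evaluating C_R at t_opt = ln(k₂/k₁)/(k₂−k₁) gives C_{R,max}/C_{A0} = (k₁/k₂)^[k₂/(k₂−k₁)].
= (0.122/2.08)^(2.08/(2.08−0.122)) = (0.05865)^(1.062) = 0.04915.
C_{R,max} = 0.04915×5.87 = 0.289 mol·L⁻¹.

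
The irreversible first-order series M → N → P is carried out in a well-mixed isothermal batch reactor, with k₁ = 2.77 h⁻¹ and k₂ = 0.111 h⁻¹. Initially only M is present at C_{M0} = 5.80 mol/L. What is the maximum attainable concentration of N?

For a first-order series the maximum intermediate yield is C_{N,max}/C_{M0} = (k₁/k₂)^[k₂/(k₂−k₁)].
= (2.77/0.111)^(0.111/(0.111−2.77)) = (24.95)^(-0.04175) = 0.8743.
C_{N,max} = 0.8743×5.80 = 5.07 mol/L.

5.07 mol/L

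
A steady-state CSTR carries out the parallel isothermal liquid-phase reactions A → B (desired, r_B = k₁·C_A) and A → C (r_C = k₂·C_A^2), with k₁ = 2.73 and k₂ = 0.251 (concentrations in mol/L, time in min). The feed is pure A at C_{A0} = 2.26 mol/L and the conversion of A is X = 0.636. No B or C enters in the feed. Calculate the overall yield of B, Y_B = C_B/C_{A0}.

Exit C_A = C_{A0}(1−X) = 2.26×0.364 = 0.8226 mol/L.
In a CSTR the entire volume is at exit conditions, so r_B = 2.73×0.8226 = 2.246 and r_C = 0.251×0.8226^2 = 0.1699.
Fraction of consumed A going to B: r_B/(r_B+r_C) = 0.9297.
C_B = 0.9297·C_{A0}·X = 0.9297×2.26×0.636 = 1.34 mol/L; Y_B = C_B/C_{A0} = 0.591.

0.591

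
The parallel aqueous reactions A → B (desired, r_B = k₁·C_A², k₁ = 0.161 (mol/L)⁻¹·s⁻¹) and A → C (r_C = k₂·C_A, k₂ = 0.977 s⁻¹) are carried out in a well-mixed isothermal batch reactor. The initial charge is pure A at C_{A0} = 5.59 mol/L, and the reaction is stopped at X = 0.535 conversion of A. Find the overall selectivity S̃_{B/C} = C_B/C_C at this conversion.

0.663

C_A = C_{A0}(1−X) = 2.599 mol/L.
Along a PFR/batch, dC_C/dC_A = −r_C/(r_B+r_C) = −k₂/(k₂+k₁·C_A).
Integrating from C_{A0} to C_A: C_C = (0.977/0.161)·ln[(0.977+0.161·5.59)/(0.977+0.161·2.60)] = 6.068·ln(1.877/1.395) = 1.799 mol/L.
Then C_B = (C_{A0}−C_A) − C_C = 2.991 − 1.799 = 1.192 mol/L.
S̃_{B/C} = C_B/C_C = 1.192/1.799 = 0.663.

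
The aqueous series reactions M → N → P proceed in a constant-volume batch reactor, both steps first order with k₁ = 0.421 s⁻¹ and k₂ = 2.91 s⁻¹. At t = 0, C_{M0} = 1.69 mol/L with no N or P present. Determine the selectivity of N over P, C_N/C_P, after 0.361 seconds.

For first-order series with pure M initially, C_N(t) = k₁C_{M0}/(k₂−k₁)·(e^(−k₁t) − e^(−k₂t)).
e^(−k₁t) = e^(−0.421×0.361) = e^(−0.1520) = 0.8590; e^(−k₂t) = e^(−1.051) = 0.3498.
C_N = 0.421×1.69/(2.91−0.421) × (0.8590−0.3498) = 0.2859×0.5092 = 0.1456 mol/L.
C_M = C_{M0}e^(−k₁t) = 1.452 mol/L, so C_P = C_{M0}−C_M−C_N = 0.09271 mol/L; C_N/C_P = 1.57.

1.57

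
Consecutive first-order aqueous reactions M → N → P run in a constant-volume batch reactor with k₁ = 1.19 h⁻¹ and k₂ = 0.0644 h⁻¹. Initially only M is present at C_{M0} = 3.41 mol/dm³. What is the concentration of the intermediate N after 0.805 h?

2.04 mol/dm³

Solving the coupled first-order balances gives C_N(t) = [k₁/(k₂−k₁)]·C_{M0}·(e^(−k₁t) − e^(−k₂t)).
e^(−k₁t) = e^(−1.19×0.805) = e^(−0.9579) = 0.3837; e^(−k₂t) = e^(−0.05184) = 0.9495.
C_N = 1.19×3.41/(0.0644−1.19) × (0.3837−0.9495) = (-3.605)×(-0.5658) = 2.040 mol/dm³.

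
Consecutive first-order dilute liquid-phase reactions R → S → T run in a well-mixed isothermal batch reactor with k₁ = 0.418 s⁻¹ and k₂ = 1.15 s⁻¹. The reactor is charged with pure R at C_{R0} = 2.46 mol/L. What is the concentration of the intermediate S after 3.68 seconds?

The intermediate concentration in a first-order A→B→C sequence is C_S = k₁C_{R0}(e^(−k₁t) − e^(−k₂t))/(k₂−k₁).
e^(−k₁t) = e^(−0.418×3.68) = e^(−1.538) = 0.2148; e^(−k₂t) = e^(−4.232) = 0.01452.
C_S = 0.418×2.46/(1.15−0.418) × (0.2148−0.01452) = 1.405×0.2002 = 0.2813 mol/L.

0.281 mol/L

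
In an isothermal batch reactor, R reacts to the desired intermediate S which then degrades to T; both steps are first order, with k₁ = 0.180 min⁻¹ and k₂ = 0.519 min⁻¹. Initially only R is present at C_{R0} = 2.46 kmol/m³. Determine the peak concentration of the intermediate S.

Evaluating C_S at t_opt = ln(k₂/k₁)/(k₂−k₁) gives C_{S,max}/C_{R0} = (k₁/k₂)^[k₂/(k₂−k₁)].
= (0.180/0.519)^(0.519/(0.519−0.180)) = (0.3468)^(1.531) = 0.1977.
C_{S,max} = 0.1977×2.46 = 0.486 kmol/m³.

0.486 kmol/m³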